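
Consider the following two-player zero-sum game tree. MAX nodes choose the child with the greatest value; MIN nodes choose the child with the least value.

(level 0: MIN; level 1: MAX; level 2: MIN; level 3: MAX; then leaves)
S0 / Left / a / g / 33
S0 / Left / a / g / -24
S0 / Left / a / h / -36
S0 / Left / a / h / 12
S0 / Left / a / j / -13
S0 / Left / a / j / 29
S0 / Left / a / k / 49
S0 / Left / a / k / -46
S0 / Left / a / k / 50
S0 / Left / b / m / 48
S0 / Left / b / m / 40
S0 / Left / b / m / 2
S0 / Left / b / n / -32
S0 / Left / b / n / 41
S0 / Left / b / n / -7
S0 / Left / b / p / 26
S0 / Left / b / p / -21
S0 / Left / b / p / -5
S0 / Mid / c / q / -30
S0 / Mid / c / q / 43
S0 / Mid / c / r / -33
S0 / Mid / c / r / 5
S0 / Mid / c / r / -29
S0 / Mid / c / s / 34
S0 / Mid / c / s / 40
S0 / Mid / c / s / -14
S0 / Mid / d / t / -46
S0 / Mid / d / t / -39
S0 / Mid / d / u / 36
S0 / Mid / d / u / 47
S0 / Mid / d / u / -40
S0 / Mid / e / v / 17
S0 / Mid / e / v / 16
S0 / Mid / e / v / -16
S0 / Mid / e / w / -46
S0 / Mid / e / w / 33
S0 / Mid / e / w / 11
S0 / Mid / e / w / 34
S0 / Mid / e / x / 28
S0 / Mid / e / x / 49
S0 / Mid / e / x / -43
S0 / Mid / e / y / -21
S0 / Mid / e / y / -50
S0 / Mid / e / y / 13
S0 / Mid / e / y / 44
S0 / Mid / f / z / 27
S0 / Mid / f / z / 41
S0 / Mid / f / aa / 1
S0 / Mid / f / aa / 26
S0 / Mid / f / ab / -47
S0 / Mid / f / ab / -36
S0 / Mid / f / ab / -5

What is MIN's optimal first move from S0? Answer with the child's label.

g (MAX): max(33, -24) = 33
h (MAX): max(-36, 12) = 12
j (MAX): max(-13, 29) = 29
k (MAX): max(49, -46, 50) = 50
a (MIN): min(33, 12, 29, 50) = 12
m (MAX): max(48, 40, 2) = 48
n (MAX): max(-32, 41, -7) = 41
p (MAX): max(26, -21, -5) = 26
b (MIN): min(48, 41, 26) = 26
Left (MAX): max(12, 26) = 26
q (MAX): max(-30, 43) = 43
r (MAX): max(-33, 5, -29) = 5
s (MAX): max(34, 40, -14) = 40
c (MIN): min(43, 5, 40) = 5
t (MAX): max(-46, -39) = -39
u (MAX): max(36, 47, -40) = 47
d (MIN): min(-39, 47) = -39
v (MAX): max(17, 16, -16) = 17
w (MAX): max(-46, 33, 11, 34) = 34
x (MAX): max(28, 49, -43) = 49
y (MAX): max(-21, -50, 13, 44) = 44
e (MIN): min(17, 34, 49, 44) = 17
z (MAX): max(27, 41) = 41
aa (MAX): max(1, 26) = 26
ab (MAX): max(-47, -36, -5) = -5
f (MIN): min(41, 26, -5) = -5
Mid (MAX): max(5, -39, 17, -5) = 17
S0 (MIN): min(26, 17) = 17
MIN at S0 wants the lowest of {Left=26, Mid=17}, so chooses Mid.

Mid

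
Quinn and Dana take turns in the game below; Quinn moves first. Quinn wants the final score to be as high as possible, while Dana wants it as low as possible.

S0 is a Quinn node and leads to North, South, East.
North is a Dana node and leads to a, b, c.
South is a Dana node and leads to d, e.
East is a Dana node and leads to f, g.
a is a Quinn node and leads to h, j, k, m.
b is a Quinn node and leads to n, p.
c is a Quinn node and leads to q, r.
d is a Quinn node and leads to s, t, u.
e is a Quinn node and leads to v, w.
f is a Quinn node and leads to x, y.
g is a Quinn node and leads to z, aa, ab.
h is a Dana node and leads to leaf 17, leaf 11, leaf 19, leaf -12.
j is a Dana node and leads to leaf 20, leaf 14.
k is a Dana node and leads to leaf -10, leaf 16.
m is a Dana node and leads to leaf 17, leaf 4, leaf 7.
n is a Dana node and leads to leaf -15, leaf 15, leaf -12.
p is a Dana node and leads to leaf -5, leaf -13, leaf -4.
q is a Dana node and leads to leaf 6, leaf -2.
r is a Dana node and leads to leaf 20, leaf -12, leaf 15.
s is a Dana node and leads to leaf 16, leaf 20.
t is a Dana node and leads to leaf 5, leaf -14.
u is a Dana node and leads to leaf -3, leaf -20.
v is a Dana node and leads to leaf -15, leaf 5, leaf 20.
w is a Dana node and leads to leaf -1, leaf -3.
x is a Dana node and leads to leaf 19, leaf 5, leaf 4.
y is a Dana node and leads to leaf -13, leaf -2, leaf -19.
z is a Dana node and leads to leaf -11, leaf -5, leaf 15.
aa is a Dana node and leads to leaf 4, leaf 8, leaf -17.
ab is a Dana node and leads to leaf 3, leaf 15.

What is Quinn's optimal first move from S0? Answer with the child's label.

h (Dana): min(17, 11, 19, -12) = -12
j (Dana): min(20, 14) = 14
k (Dana): min(-10, 16) = -10
m (Dana): min(17, 4, 7) = 4
a (Quinn): max(-12, 14, -10, 4) = 14
n (Dana): min(-15, 15, -12) = -15
p (Dana): min(-5, -13, -4) = -13
b (Quinn): max(-15, -13) = -13
q (Dana): min(6, -2) = -2
r (Dana): min(20, -12, 15) = -12
c (Quinn): max(-2, -12) = -2
North (Dana): min(14, -13, -2) = -13
s (Dana): min(16, 20) = 16
t (Dana): min(5, -14) = -14
u (Dana): min(-3, -20) = -20
d (Quinn): max(16, -14, -20) = 16
v (Dana): min(-15, 5, 20) = -15
w (Dana): min(-1, -3) = -3
e (Quinn): max(-15, -3) = -3
South (Dana): min(16, -3) = -3
x (Dana): min(19, 5, 4) = 4
y (Dana): min(-13, -2, -19) = -19
f (Quinn): max(4, -19) = 4
z (Dana): min(-11, -5, 15) = -11
aa (Dana): min(4, 8, -17) = -17
ab (Dana): min(3, 15) = 3
g (Quinn): max(-11, -17, 3) = 3
East (Dana): min(4, 3) = 3
S0 (Quinn): max(-13, -3, 3) = 3
Quinn at S0 wants the highest of {North=-13, South=-3, East=3}, so chooses East.

East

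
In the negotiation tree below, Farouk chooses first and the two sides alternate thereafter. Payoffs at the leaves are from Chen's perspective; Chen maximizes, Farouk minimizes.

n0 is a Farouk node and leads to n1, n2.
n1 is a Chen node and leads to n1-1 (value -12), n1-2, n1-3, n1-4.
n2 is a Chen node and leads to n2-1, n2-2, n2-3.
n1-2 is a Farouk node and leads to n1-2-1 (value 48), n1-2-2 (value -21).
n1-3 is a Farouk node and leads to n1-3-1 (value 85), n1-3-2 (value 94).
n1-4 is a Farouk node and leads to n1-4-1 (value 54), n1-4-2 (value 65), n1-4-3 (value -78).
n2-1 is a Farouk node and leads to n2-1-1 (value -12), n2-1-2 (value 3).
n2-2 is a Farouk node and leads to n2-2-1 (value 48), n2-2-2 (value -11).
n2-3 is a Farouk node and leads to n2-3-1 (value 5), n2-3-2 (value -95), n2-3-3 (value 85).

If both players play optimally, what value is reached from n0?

n1-2 (Farouk): min(48, -21) = -21
n1-3 (Farouk): min(85, 94) = 85
n1-4 (Farouk): min(54, 65, -78) = -78
n1 (Chen): max(-12, -21, 85, -78) = 85
n2-1 (Farouk): min(-12, 3) = -12
n2-2 (Farouk): min(48, -11) = -11
n2-3 (Farouk): min(5, -95, 85) = -95
n2 (Chen): max(-12, -11, -95) = -11
n0 (Farouk): min(85, -11) = -11

-11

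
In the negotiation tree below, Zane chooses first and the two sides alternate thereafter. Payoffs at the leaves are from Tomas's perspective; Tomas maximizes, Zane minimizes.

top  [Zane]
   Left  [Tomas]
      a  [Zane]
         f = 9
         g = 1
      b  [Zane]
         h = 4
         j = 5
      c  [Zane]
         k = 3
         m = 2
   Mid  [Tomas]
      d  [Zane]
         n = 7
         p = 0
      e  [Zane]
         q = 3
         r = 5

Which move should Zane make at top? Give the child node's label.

a (Zane): min(9, 1) = 1
b (Zane): min(4, 5) = 4
c (Zane): min(3, 2) = 2
Left (Tomas): max(1, 4, 2) = 4
d (Zane): min(7, 0) = 0
e (Zane): min(3, 5) = 3
Mid (Tomas): max(0, 3) = 3
top (Zane): min(4, 3) = 3
Zane at top wants the lowest of {Left=4, Mid=3}, so chooses Mid.

Mid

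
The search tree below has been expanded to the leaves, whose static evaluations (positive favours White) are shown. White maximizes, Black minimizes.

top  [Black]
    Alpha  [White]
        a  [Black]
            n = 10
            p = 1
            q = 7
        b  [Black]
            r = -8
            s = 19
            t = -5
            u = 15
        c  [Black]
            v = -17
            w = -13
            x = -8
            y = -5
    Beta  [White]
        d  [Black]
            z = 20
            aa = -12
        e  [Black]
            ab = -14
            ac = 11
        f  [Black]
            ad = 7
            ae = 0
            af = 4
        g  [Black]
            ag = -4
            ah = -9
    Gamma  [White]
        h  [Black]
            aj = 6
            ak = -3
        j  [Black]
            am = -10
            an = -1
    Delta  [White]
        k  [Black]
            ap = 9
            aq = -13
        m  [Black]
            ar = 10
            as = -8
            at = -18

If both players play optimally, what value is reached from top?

a (Black): min(10, 1, 7) = 1
b (Black): min(-8, 19, -5, 15) = -8
c (Black): min(-17, -13, -8, -5) = -17
Alpha (White): max(1, -8, -17) = 1
d (Black): min(20, -12) = -12
e (Black): min(-14, 11) = -14
f (Black): min(7, 0, 4) = 0
g (Black): min(-4, -9) = -9
Beta (White): max(-12, -14, 0, -9) = 0
h (Black): min(6, -3) = -3
j (Black): min(-10, -1) = -10
Gamma (White): max(-3, -10) = -3
k (Black): min(9, -13) = -13
m (Black): min(10, -8, -18) = -18
Delta (White): max(-13, -18) = -13
top (Black): min(1, 0, -3, -13) = -13

-13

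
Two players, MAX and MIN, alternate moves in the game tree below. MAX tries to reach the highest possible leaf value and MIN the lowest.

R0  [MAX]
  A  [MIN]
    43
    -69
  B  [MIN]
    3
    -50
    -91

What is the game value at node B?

-91

B (MIN): min(3, -50, -91) = -91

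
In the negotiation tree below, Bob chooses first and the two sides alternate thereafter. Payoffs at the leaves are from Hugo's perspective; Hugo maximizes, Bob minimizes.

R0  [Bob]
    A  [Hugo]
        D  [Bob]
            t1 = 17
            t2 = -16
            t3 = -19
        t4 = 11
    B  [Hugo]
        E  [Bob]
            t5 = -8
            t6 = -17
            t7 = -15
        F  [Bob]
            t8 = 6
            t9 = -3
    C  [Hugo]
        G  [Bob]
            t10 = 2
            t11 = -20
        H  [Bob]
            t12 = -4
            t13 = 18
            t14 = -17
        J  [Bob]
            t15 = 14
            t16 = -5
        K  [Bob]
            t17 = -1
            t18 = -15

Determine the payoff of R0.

D (Bob): min(17, -16, -19) = -19
A (Hugo): max(-19, 11) = 11
E (Bob): min(-8, -17, -15) = -17
F (Bob): min(6, -3) = -3
B (Hugo): max(-17, -3) = -3
G (Bob): min(2, -20) = -20
H (Bob): min(-4, 18, -17) = -17
J (Bob): min(14, -5) = -5
K (Bob): min(-1, -15) = -15
C (Hugo): max(-20, -17, -5, -15) = -5
R0 (Bob): min(11, -3, -5) = -5

-5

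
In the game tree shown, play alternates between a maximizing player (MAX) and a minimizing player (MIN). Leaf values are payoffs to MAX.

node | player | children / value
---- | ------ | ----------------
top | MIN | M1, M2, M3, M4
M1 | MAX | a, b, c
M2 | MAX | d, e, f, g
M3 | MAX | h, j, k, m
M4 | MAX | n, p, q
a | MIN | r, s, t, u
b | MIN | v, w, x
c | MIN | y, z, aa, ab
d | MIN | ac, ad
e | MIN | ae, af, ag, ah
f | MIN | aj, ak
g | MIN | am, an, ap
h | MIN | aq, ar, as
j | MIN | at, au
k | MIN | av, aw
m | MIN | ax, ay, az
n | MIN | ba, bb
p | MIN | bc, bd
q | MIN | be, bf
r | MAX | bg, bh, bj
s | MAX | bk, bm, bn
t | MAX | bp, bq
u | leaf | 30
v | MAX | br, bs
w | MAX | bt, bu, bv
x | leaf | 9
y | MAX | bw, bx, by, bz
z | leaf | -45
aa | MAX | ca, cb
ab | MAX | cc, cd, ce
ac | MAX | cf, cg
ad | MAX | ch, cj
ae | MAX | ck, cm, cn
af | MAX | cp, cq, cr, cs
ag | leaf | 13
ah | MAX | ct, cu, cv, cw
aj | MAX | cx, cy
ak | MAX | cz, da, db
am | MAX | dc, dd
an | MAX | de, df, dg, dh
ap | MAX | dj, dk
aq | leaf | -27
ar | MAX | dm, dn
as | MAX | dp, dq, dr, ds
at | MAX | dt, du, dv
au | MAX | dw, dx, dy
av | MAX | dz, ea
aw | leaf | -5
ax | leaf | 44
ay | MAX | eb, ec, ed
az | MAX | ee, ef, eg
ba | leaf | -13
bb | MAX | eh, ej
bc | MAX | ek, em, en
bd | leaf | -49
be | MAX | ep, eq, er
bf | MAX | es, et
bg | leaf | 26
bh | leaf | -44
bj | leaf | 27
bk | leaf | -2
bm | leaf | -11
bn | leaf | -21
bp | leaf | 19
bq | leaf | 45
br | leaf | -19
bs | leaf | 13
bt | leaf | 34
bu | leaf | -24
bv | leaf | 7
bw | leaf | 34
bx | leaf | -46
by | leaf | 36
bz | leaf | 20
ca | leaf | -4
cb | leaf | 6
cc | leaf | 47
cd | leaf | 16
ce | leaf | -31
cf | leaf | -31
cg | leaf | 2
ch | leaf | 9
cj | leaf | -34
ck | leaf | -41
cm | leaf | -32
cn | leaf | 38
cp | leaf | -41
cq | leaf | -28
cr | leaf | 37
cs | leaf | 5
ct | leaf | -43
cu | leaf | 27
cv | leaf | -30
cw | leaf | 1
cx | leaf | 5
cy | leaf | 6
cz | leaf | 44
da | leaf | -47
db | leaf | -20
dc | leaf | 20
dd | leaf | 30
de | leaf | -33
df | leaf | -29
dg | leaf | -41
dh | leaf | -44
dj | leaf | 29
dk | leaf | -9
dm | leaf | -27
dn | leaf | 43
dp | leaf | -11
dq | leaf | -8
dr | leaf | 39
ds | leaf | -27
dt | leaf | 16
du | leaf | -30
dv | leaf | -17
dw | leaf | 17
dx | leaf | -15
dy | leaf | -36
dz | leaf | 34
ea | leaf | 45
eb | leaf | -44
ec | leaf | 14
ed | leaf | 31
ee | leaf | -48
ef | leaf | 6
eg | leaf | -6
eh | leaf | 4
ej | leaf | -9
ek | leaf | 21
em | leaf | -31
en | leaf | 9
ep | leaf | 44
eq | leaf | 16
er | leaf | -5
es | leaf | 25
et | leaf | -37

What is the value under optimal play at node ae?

38

ae (MAX): max(-41, -32, 38) = 38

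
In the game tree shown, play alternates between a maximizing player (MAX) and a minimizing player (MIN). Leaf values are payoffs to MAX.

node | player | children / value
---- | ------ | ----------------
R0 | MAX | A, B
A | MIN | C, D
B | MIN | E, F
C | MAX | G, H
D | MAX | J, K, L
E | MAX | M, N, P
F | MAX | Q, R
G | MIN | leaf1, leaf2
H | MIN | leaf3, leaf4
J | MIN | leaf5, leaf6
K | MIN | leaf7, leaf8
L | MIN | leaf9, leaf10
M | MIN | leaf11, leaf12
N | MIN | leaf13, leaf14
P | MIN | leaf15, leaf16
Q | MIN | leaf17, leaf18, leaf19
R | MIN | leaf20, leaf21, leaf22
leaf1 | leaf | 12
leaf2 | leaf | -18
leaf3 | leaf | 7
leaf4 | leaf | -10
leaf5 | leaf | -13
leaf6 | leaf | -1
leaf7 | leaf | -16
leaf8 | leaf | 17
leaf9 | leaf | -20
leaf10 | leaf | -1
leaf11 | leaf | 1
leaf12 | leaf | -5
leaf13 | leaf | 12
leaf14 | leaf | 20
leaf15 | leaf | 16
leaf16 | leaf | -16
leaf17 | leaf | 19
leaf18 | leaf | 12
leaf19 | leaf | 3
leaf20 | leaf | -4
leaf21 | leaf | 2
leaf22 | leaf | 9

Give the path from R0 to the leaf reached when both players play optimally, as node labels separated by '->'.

G (MIN): min(12, -18) = -18
H (MIN): min(7, -10) = -10
C (MAX): max(-18, -10) = -10
J (MIN): min(-13, -1) = -13
K (MIN): min(-16, 17) = -16
L (MIN): min(-20, -1) = -20
D (MAX): max(-13, -16, -20) = -13
A (MIN): min(-10, -13) = -13
M (MIN): min(1, -5) = -5
N (MIN): min(12, 20) = 12
P (MIN): min(16, -16) = -16
E (MAX): max(-5, 12, -16) = 12
Q (MIN): min(19, 12, 3) = 3
R (MIN): min(-4, 2, 9) = -4
F (MAX): max(3, -4) = 3
B (MIN): min(12, 3) = 3
R0 (MAX): max(-13, 3) = 3
At R0, MAX picks B (highest: 3).
At B, MIN picks F (lowest: 3).
At F, MAX picks Q (highest: 3).
At Q, MIN picks leaf19 (lowest: 3).
Terminal value 3.

R0 -> B -> F -> Q -> leaf19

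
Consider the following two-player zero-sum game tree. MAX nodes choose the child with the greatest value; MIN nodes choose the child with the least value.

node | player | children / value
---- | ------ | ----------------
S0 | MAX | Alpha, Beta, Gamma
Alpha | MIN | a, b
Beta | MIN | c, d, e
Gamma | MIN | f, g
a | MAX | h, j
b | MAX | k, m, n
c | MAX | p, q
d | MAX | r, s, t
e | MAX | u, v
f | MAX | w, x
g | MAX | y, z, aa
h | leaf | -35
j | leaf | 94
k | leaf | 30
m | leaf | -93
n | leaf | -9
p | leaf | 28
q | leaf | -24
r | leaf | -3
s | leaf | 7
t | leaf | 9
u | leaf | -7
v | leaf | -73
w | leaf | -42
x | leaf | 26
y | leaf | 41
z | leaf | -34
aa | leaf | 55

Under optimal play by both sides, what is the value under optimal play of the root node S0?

30

a (MAX): max(-35, 94) = 94
b (MAX): max(30, -93, -9) = 30
Alpha (MIN): min(94, 30) = 30
c (MAX): max(28, -24) = 28
d (MAX): max(-3, 7, 9) = 9
e (MAX): max(-7, -73) = -7
Beta (MIN): min(28, 9, -7) = -7
f (MAX): max(-42, 26) = 26
g (MAX): max(41, -34, 55) = 55
Gamma (MIN): min(26, 55) = 26
S0 (MAX): max(30, -7, 26) = 30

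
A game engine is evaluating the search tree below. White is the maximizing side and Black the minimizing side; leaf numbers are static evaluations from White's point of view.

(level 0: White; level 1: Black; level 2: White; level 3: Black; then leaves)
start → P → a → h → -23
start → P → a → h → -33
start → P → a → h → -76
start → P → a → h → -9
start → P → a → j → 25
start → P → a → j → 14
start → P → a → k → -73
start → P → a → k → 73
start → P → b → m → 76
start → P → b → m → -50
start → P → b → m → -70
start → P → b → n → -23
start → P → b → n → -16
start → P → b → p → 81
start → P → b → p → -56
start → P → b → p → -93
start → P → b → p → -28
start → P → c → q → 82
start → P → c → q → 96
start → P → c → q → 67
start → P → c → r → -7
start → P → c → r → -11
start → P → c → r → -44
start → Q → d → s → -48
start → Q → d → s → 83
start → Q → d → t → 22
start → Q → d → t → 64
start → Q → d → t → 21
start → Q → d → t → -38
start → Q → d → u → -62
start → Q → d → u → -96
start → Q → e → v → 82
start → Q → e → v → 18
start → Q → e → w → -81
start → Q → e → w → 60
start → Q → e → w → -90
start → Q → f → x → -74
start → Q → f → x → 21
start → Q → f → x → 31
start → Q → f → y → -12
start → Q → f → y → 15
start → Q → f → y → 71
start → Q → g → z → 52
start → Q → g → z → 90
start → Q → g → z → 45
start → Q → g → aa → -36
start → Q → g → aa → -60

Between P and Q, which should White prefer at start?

P

h (Black): min(-23, -33, -76, -9) = -76
j (Black): min(25, 14) = 14
k (Black): min(-73, 73) = -73
a (White): max(-76, 14, -73) = 14
m (Black): min(76, -50, -70) = -70
n (Black): min(-23, -16) = -23
p (Black): min(81, -56, -93, -28) = -93
b (White): max(-70, -23, -93) = -23
q (Black): min(82, 96, 67) = 67
r (Black): min(-7, -11, -44) = -44
c (White): max(67, -44) = 67
P (Black): min(14, -23, 67) = -23
s (Black): min(-48, 83) = -48
t (Black): min(22, 64, 21, -38) = -38
u (Black): min(-62, -96) = -96
d (White): max(-48, -38, -96) = -38
v (Black): min(82, 18) = 18
w (Black): min(-81, 60, -90) = -90
e (White): max(18, -90) = 18
x (Black): min(-74, 21, 31) = -74
y (Black): min(-12, 15, 71) = -12
f (White): max(-74, -12) = -12
z (Black): min(52, 90, 45) = 45
aa (Black): min(-36, -60) = -60
g (White): max(45, -60) = 45
Q (Black): min(-38, 18, -12, 45) = -38
White prefers the higher value; P=-23, Q=-38. P is better since -23 > -38.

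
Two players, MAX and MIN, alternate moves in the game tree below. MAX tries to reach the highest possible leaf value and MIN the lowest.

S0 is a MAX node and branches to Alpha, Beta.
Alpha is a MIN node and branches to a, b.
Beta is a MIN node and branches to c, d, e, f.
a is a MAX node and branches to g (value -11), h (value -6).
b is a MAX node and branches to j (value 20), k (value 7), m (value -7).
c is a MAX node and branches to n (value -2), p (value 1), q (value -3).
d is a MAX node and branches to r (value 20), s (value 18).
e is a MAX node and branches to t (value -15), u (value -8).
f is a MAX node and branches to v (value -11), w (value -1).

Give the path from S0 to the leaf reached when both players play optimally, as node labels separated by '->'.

a (MAX): max(-11, -6) = -6
b (MAX): max(20, 7, -7) = 20
Alpha (MIN): min(-6, 20) = -6
c (MAX): max(-2, 1, -3) = 1
d (MAX): max(20, 18) = 20
e (MAX): max(-15, -8) = -8
f (MAX): max(-11, -1) = -1
Beta (MIN): min(1, 20, -8, -1) = -8
S0 (MAX): max(-6, -8) = -6
At S0, MAX picks Alpha (highest: -6).
At Alpha, MIN picks a (lowest: -6).
At a, MAX picks h (highest: -6).
Terminal value -6.

S0 -> Alpha -> a -> h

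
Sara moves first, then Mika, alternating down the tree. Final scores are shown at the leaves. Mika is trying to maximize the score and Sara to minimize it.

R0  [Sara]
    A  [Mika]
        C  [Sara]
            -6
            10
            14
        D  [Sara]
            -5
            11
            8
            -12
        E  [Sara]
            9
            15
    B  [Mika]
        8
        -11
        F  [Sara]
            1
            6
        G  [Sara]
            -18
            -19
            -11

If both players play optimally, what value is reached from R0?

C (Sara): min(-6, 10, 14) = -6
D (Sara): min(-5, 11, 8, -12) = -12
E (Sara): min(9, 15) = 9
A (Mika): max(-6, -12, 9) = 9
F (Sara): min(1, 6) = 1
G (Sara): min(-18, -19, -11) = -19
B (Mika): max(8, -11, 1, -19) = 8
R0 (Sara): min(9, 8) = 8

8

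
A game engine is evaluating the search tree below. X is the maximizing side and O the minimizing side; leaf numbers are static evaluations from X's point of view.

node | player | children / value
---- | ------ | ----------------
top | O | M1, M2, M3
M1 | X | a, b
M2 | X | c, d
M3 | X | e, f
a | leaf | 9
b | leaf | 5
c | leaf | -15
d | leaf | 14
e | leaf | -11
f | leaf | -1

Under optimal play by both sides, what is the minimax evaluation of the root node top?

M1 (X): max(9, 5) = 9
M2 (X): max(-15, 14) = 14
M3 (X): max(-11, -1) = -1
top (O): min(9, 14, -1) = -1

-1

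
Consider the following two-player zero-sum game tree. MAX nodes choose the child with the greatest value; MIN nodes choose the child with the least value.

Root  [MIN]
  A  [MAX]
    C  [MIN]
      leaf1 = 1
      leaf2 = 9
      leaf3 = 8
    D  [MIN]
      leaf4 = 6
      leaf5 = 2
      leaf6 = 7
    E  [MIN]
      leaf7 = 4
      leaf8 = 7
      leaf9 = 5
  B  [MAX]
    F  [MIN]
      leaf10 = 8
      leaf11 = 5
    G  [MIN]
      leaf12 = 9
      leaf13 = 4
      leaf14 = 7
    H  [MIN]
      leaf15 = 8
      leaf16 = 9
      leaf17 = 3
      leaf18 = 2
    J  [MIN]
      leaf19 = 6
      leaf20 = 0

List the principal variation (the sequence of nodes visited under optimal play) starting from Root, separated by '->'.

Root -> A -> E -> leaf7

C (MIN): min(1, 9, 8) = 1
D (MIN): min(6, 2, 7) = 2
E (MIN): min(4, 7, 5) = 4
A (MAX): max(1, 2, 4) = 4
F (MIN): min(8, 5) = 5
G (MIN): min(9, 4, 7) = 4
H (MIN): min(8, 9, 3, 2) = 2
J (MIN): min(6, 0) = 0
B (MAX): max(5, 4, 2, 0) = 5
Root (MIN): min(4, 5) = 4
At Root, MIN picks A (lowest: 4).
At A, MAX picks E (highest: 4).
At E, MIN picks leaf7 (lowest: 4).
Terminal value 4.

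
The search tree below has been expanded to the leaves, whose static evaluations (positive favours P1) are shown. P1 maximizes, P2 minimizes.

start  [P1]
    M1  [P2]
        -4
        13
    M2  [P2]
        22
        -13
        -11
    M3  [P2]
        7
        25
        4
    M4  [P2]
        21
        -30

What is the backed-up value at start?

M1 (P2): min(-4, 13) = -4
M2 (P2): min(22, -13, -11) = -13
M3 (P2): min(7, 25, 4) = 4
M4 (P2): min(21, -30) = -30
start (P1): max(-4, -13, 4, -30) = 4

4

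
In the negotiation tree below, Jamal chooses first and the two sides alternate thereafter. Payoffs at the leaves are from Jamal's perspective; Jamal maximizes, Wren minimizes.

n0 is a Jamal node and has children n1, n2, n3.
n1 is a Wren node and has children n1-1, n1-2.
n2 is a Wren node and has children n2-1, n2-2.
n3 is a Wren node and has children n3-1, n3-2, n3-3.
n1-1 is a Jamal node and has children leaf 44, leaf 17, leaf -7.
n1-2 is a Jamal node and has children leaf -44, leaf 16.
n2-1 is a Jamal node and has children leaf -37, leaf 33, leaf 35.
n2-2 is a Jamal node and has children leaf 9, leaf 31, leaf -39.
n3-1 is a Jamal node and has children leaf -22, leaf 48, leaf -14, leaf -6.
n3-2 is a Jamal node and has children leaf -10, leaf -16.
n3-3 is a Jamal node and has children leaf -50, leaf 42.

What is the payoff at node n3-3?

42

n3-3 (Jamal): max(-50, 42) = 42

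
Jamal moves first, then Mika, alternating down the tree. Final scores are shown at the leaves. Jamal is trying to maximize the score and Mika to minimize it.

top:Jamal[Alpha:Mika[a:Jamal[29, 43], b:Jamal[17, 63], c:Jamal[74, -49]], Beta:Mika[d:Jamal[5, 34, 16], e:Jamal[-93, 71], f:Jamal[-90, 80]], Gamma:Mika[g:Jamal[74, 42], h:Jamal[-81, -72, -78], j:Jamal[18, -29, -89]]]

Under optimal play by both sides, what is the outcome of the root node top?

a (Jamal): max(29, 43) = 43
b (Jamal): max(17, 63) = 63
c (Jamal): max(74, -49) = 74
Alpha (Mika): min(43, 63, 74) = 43
d (Jamal): max(5, 34, 16) = 34
e (Jamal): max(-93, 71) = 71
f (Jamal): max(-90, 80) = 80
Beta (Mika): min(34, 71, 80) = 34
g (Jamal): max(74, 42) = 74
h (Jamal): max(-81, -72, -78) = -72
j (Jamal): max(18, -29, -89) = 18
Gamma (Mika): min(74, -72, 18) = -72
top (Jamal): max(43, 34, -72) = 43

43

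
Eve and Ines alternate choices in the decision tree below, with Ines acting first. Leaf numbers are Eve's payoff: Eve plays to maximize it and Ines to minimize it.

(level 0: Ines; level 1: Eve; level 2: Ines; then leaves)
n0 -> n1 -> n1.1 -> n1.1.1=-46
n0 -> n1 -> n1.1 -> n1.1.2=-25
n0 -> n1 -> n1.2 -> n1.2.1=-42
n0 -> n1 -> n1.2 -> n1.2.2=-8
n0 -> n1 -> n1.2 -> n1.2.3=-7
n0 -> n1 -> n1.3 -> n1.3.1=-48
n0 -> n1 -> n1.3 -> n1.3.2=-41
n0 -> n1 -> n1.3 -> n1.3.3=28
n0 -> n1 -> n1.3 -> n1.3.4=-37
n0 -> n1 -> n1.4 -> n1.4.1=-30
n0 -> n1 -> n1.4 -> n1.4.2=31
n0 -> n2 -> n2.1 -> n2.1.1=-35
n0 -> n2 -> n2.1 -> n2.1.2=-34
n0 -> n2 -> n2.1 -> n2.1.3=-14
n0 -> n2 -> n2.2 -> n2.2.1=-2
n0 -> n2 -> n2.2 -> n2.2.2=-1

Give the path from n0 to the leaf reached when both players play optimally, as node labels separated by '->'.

n1.1 (Ines): min(-46, -25) = -46
n1.2 (Ines): min(-42, -8, -7) = -42
n1.3 (Ines): min(-48, -41, 28, -37) = -48
n1.4 (Ines): min(-30, 31) = -30
n1 (Eve): max(-46, -42, -48, -30) = -30
n2.1 (Ines): min(-35, -34, -14) = -35
n2.2 (Ines): min(-2, -1) = -2
n2 (Eve): max(-35, -2) = -2
n0 (Ines): min(-30, -2) = -30
At n0, Ines picks n1 (lowest: -30).
At n1, Eve picks n1.4 (highest: -30).
At n1.4, Ines picks n1.4.1 (lowest: -30).
Terminal value -30.

n0 -> n1 -> n1.4 -> n1.4.1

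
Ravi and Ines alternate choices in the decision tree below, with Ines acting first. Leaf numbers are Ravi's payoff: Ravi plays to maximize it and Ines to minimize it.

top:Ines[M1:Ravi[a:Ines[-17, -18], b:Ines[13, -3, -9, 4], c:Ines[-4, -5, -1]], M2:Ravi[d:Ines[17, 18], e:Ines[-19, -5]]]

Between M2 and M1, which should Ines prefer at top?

d (Ines): min(17, 18) = 17
e (Ines): min(-19, -5) = -19
M2 (Ravi): max(17, -19) = 17
a (Ines): min(-17, -18) = -18
b (Ines): min(13, -3, -9, 4) = -9
c (Ines): min(-4, -5, -1) = -5
M1 (Ravi): max(-18, -9, -5) = -5
Ines prefers the lower value; M2=17, M1=-5. M1 is better since -5 < 17.

M1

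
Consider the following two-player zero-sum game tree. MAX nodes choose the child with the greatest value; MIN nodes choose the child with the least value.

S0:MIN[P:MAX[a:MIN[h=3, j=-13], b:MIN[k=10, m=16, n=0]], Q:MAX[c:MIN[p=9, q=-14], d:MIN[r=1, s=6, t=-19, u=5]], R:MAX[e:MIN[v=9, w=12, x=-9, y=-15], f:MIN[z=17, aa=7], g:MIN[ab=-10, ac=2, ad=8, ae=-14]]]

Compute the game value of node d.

-19

d (MIN): min(1, 6, -19, 5) = -19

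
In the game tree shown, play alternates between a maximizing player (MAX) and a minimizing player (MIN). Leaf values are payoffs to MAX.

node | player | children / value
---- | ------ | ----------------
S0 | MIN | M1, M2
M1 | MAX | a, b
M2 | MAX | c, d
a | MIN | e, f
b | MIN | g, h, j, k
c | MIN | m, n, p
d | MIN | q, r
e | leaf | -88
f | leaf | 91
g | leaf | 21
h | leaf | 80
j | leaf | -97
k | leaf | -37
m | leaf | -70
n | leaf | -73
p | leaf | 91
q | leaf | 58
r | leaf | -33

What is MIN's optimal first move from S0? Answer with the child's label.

M1

a (MIN): min(-88, 91) = -88
b (MIN): min(21, 80, -97, -37) = -97
M1 (MAX): max(-88, -97) = -88
c (MIN): min(-70, -73, 91) = -73
d (MIN): min(58, -33) = -33
M2 (MAX): max(-73, -33) = -33
S0 (MIN): min(-88, -33) = -88
MIN at S0 wants the lowest of {M1=-88, M2=-33}, so chooses M1.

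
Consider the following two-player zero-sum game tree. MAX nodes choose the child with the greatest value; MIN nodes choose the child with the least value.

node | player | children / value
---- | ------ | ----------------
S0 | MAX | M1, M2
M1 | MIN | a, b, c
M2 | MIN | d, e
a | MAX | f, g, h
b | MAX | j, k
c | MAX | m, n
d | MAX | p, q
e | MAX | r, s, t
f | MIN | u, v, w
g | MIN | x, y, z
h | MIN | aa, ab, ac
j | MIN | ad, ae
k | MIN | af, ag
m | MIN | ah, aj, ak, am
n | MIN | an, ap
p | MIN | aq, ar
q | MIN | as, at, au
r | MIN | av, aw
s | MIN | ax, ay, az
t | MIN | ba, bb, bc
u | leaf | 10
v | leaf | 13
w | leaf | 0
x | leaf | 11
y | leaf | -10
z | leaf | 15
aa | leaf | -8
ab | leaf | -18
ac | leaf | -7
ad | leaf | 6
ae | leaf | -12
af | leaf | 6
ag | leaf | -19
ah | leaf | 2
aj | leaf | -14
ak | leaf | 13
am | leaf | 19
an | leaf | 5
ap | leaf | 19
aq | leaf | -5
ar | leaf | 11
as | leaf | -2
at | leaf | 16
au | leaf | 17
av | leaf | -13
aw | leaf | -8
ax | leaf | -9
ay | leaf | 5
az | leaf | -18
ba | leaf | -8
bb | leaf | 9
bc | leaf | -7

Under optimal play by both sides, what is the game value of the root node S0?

f (MIN): min(10, 13, 0) = 0
g (MIN): min(11, -10, 15) = -10
h (MIN): min(-8, -18, -7) = -18
a (MAX): max(0, -10, -18) = 0
j (MIN): min(6, -12) = -12
k (MIN): min(6, -19) = -19
b (MAX): max(-12, -19) = -12
m (MIN): min(2, -14, 13, 19) = -14
n (MIN): min(5, 19) = 5
c (MAX): max(-14, 5) = 5
M1 (MIN): min(0, -12, 5) = -12
p (MIN): min(-5, 11) = -5
q (MIN): min(-2, 16, 17) = -2
d (MAX): max(-5, -2) = -2
r (MIN): min(-13, -8) = -13
s (MIN): min(-9, 5, -18) = -18
t (MIN): min(-8, 9, -7) = -8
e (MAX): max(-13, -18, -8) = -8
M2 (MIN): min(-2, -8) = -8
S0 (MAX): max(-12, -8) = -8

-8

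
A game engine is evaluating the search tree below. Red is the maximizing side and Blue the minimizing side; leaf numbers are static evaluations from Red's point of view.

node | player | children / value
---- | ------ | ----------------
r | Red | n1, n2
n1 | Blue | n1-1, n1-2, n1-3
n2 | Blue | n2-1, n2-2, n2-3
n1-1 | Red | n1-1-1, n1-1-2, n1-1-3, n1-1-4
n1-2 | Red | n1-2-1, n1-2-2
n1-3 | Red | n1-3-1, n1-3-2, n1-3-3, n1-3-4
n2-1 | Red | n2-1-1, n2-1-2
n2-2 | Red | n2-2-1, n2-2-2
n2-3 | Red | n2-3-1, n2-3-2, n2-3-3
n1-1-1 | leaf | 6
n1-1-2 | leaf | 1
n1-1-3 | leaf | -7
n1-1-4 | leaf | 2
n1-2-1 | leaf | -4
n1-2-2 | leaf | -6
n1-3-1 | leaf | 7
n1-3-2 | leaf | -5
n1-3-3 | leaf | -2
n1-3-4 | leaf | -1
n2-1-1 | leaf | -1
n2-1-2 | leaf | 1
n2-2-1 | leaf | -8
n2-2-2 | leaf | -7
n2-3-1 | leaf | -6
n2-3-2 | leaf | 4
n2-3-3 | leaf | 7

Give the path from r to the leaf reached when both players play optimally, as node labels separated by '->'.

r -> n1 -> n1-2 -> n1-2-1

n1-1 (Red): max(6, 1, -7, 2) = 6
n1-2 (Red): max(-4, -6) = -4
n1-3 (Red): max(7, -5, -2, -1) = 7
n1 (Blue): min(6, -4, 7) = -4
n2-1 (Red): max(-1, 1) = 1
n2-2 (Red): max(-8, -7) = -7
n2-3 (Red): max(-6, 4, 7) = 7
n2 (Blue): min(1, -7, 7) = -7
r (Red): max(-4, -7) = -4
At r, Red picks n1 (highest: -4).
At n1, Blue picks n1-2 (lowest: -4).
At n1-2, Red picks n1-2-1 (highest: -4).
Terminal value -4.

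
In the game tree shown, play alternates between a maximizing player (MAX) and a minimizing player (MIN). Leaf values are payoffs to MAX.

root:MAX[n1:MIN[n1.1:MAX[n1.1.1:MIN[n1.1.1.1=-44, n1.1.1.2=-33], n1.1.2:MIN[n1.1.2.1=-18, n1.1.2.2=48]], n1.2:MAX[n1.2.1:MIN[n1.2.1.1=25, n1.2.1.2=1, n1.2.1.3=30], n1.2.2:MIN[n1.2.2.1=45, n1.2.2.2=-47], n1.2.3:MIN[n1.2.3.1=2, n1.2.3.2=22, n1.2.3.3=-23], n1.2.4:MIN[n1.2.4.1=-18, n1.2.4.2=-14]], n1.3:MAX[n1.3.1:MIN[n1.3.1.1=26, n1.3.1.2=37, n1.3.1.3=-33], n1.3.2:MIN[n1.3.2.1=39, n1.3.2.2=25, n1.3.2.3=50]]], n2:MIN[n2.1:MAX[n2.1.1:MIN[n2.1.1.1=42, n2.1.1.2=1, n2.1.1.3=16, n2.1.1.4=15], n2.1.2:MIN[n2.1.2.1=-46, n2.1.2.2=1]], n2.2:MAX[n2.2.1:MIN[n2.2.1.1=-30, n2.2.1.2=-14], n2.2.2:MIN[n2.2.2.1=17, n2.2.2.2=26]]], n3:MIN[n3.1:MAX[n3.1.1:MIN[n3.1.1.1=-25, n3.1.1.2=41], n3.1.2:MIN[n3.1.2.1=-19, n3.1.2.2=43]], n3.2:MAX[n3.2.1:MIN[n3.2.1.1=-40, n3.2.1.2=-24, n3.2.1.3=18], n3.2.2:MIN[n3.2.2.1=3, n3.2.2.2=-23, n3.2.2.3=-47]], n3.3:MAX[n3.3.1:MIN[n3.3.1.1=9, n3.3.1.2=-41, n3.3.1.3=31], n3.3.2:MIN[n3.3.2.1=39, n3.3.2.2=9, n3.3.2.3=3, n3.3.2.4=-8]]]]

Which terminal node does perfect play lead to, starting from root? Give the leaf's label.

n1.1.1 (MIN): min(-44, -33) = -44
n1.1.2 (MIN): min(-18, 48) = -18
n1.1 (MAX): max(-44, -18) = -18
n1.2.1 (MIN): min(25, 1, 30) = 1
n1.2.2 (MIN): min(45, -47) = -47
n1.2.3 (MIN): min(2, 22, -23) = -23
n1.2.4 (MIN): min(-18, -14) = -18
n1.2 (MAX): max(1, -47, -23, -18) = 1
n1.3.1 (MIN): min(26, 37, -33) = -33
n1.3.2 (MIN): min(39, 25, 50) = 25
n1.3 (MAX): max(-33, 25) = 25
n1 (MIN): min(-18, 1, 25) = -18
n2.1.1 (MIN): min(42, 1, 16, 15) = 1
n2.1.2 (MIN): min(-46, 1) = -46
n2.1 (MAX): max(1, -46) = 1
n2.2.1 (MIN): min(-30, -14) = -30
n2.2.2 (MIN): min(17, 26) = 17
n2.2 (MAX): max(-30, 17) = 17
n2 (MIN): min(1, 17) = 1
n3.1.1 (MIN): min(-25, 41) = -25
n3.1.2 (MIN): min(-19, 43) = -19
n3.1 (MAX): max(-25, -19) = -19
n3.2.1 (MIN): min(-40, -24, 18) = -40
n3.2.2 (MIN): min(3, -23, -47) = -47
n3.2 (MAX): max(-40, -47) = -40
n3.3.1 (MIN): min(9, -41, 31) = -41
n3.3.2 (MIN): min(39, 9, 3, -8) = -8
n3.3 (MAX): max(-41, -8) = -8
n3 (MIN): min(-19, -40, -8) = -40
root (MAX): max(-18, 1, -40) = 1
At root, MAX picks n2 (highest: 1).
At n2, MIN picks n2.1 (lowest: 1).
At n2.1, MAX picks n2.1.1 (highest: 1).
At n2.1.1, MIN picks n2.1.1.2 (lowest: 1).
Terminal value 1.

n2.1.1.2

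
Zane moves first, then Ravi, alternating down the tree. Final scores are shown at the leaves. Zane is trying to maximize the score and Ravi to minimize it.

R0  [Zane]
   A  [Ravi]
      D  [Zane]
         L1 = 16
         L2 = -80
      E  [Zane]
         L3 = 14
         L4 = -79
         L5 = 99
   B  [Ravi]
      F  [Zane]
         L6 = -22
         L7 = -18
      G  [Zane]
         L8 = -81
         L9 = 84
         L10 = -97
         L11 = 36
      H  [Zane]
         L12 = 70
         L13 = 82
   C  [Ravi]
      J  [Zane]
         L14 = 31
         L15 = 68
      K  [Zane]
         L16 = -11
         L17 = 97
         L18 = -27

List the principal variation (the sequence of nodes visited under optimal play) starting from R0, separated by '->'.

R0 -> C -> J -> L15

D (Zane): max(16, -80) = 16
E (Zane): max(14, -79, 99) = 99
A (Ravi): min(16, 99) = 16
F (Zane): max(-22, -18) = -18
G (Zane): max(-81, 84, -97, 36) = 84
H (Zane): max(70, 82) = 82
B (Ravi): min(-18, 84, 82) = -18
J (Zane): max(31, 68) = 68
K (Zane): max(-11, 97, -27) = 97
C (Ravi): min(68, 97) = 68
R0 (Zane): max(16, -18, 68) = 68
At R0, Zane picks C (highest: 68).
At C, Ravi picks J (lowest: 68).
At J, Zane picks L15 (highest: 68).
Terminal value 68.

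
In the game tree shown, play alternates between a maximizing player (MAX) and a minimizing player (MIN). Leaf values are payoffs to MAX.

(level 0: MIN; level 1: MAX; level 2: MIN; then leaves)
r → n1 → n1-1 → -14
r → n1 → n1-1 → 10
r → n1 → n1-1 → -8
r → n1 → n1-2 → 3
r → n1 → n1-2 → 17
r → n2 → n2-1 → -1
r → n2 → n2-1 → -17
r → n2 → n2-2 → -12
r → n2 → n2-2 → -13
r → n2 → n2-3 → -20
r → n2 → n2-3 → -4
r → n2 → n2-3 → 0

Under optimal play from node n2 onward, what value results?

n2-1 (MIN): min(-1, -17) = -17
n2-2 (MIN): min(-12, -13) = -13
n2-3 (MIN): min(-20, -4, 0) = -20
n2 (MAX): max(-17, -13, -20) = -13

-13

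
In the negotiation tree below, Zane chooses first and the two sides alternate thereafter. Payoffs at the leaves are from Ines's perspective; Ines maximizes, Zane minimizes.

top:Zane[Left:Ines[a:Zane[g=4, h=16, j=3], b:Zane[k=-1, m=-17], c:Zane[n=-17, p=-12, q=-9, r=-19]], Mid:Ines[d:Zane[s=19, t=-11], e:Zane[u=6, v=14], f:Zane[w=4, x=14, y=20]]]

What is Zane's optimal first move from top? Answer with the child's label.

a (Zane): min(4, 16, 3) = 3
b (Zane): min(-1, -17) = -17
c (Zane): min(-17, -12, -9, -19) = -19
Left (Ines): max(3, -17, -19) = 3
d (Zane): min(19, -11) = -11
e (Zane): min(6, 14) = 6
f (Zane): min(4, 14, 20) = 4
Mid (Ines): max(-11, 6, 4) = 6
top (Zane): min(3, 6) = 3
Zane at top wants the lowest of {Left=3, Mid=6}, so chooses Left.

Left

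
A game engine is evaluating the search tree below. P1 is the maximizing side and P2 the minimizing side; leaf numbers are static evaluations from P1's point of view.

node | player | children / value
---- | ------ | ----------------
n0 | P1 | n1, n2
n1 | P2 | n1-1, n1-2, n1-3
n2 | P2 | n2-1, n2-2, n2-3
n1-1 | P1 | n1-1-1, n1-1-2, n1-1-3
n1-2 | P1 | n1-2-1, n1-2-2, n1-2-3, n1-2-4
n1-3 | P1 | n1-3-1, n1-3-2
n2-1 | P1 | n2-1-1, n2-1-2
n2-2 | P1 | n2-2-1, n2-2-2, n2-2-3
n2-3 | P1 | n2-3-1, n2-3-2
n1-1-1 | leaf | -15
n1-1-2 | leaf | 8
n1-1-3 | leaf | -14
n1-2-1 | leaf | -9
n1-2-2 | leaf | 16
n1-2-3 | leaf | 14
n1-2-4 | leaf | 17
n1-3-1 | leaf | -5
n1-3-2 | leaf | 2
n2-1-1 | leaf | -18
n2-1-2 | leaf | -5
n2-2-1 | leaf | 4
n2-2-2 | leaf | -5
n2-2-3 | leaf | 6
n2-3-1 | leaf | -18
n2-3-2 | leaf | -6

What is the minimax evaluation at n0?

n1-1 (P1): max(-15, 8, -14) = 8
n1-2 (P1): max(-9, 16, 14, 17) = 17
n1-3 (P1): max(-5, 2) = 2
n1 (P2): min(8, 17, 2) = 2
n2-1 (P1): max(-18, -5) = -5
n2-2 (P1): max(4, -5, 6) = 6
n2-3 (P1): max(-18, -6) = -6
n2 (P2): min(-5, 6, -6) = -6
n0 (P1): max(2, -6) = 2

2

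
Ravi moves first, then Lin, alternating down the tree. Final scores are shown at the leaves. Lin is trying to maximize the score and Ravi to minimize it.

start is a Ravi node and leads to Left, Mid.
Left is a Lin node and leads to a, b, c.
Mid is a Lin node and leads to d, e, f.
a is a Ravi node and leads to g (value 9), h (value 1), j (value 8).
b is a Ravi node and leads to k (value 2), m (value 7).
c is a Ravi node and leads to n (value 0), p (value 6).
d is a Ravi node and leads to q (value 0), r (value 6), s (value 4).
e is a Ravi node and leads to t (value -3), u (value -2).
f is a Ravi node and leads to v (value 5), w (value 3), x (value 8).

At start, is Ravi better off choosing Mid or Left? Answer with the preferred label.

Left

d (Ravi): min(0, 6, 4) = 0
e (Ravi): min(-3, -2) = -3
f (Ravi): min(5, 3, 8) = 3
Mid (Lin): max(0, -3, 3) = 3
a (Ravi): min(9, 1, 8) = 1
b (Ravi): min(2, 7) = 2
c (Ravi): min(0, 6) = 0
Left (Lin): max(1, 2, 0) = 2
Ravi prefers the lower value; Mid=3, Left=2. Left is better since 2 < 3.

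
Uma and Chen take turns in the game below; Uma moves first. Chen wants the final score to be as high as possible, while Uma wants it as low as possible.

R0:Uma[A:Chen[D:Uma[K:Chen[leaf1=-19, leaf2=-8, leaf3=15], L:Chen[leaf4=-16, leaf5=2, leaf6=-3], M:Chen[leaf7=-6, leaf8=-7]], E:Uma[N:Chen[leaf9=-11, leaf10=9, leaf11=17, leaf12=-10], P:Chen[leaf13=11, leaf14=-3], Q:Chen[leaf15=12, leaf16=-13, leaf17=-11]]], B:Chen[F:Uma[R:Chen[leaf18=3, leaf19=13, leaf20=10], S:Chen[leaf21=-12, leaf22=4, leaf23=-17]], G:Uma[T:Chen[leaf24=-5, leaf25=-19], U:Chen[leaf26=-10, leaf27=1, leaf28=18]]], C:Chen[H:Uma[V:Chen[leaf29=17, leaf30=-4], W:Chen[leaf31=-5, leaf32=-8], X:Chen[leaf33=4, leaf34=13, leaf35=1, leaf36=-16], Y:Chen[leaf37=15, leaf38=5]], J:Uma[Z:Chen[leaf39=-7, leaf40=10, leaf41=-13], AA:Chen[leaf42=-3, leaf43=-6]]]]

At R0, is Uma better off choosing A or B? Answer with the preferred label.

B

K (Chen): max(-19, -8, 15) = 15
L (Chen): max(-16, 2, -3) = 2
M (Chen): max(-6, -7) = -6
D (Uma): min(15, 2, -6) = -6
N (Chen): max(-11, 9, 17, -10) = 17
P (Chen): max(11, -3) = 11
Q (Chen): max(12, -13, -11) = 12
E (Uma): min(17, 11, 12) = 11
A (Chen): max(-6, 11) = 11
R (Chen): max(3, 13, 10) = 13
S (Chen): max(-12, 4, -17) = 4
F (Uma): min(13, 4) = 4
T (Chen): max(-5, -19) = -5
U (Chen): max(-10, 1, 18) = 18
G (Uma): min(-5, 18) = -5
B (Chen): max(4, -5) = 4
Uma prefers the lower value; A=11, B=4. B is better since 4 < 11.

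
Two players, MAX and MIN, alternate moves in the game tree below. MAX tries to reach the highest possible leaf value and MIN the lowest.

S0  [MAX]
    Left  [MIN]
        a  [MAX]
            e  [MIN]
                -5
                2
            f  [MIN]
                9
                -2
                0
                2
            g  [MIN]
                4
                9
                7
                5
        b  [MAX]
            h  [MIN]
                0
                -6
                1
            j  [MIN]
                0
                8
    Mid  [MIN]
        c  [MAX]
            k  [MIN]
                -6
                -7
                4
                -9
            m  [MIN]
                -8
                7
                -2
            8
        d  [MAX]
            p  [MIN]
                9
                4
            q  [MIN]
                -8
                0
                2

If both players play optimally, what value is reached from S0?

4

e (MIN): min(-5, 2) = -5
f (MIN): min(9, -2, 0, 2) = -2
g (MIN): min(4, 9, 7, 5) = 4
a (MAX): max(-5, -2, 4) = 4
h (MIN): min(0, -6, 1) = -6
j (MIN): min(0, 8) = 0
b (MAX): max(-6, 0) = 0
Left (MIN): min(4, 0) = 0
k (MIN): min(-6, -7, 4, -9) = -9
m (MIN): min(-8, 7, -2) = -8
c (MAX): max(-9, -8, 8) = 8
p (MIN): min(9, 4) = 4
q (MIN): min(-8, 0, 2) = -8
d (MAX): max(4, -8) = 4
Mid (MIN): min(8, 4) = 4
S0 (MAX): max(0, 4) = 4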